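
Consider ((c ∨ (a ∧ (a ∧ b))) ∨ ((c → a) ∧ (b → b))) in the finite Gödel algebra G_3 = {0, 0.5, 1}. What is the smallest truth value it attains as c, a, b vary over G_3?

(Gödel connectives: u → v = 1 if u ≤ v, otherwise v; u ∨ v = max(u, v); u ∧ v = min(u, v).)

0.50

The minimum is attained at c = 0.5, a = 0, b = 0:
  (a ∧ b) = min(0, 0) = 0
  (a ∧ (a ∧ b)) = min(0, 0) = 0
  (c ∨ (a ∧ (a ∧ b))) = max(0.5, 0) = 0.5
  (c → a): 0.5 > 0, so result = 0
  (b → b): 0 ≤ 0, so result = 1
  ((c → a) ∧ (b → b)) = min(0, 1) = 0
  ((c ∨ (a ∧ (a ∧ b))) ∨ ((c → a) ∧ (b → b))) = max(0.5, 0) = 0.5
Checking all 27 assignments confirms none give a value below 0.50.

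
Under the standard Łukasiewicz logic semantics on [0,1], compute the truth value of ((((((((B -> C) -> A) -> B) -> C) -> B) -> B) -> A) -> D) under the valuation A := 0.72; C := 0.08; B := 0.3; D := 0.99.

0.99

(B -> C): min(1, 1 − 0.3 + 0.08) = 0.78
((B -> C) -> A): min(1, 1 − 0.78 + 0.72) = 0.94
(((B -> C) -> A) -> B): min(1, 1 − 0.94 + 0.3) = 0.36
((((B -> C) -> A) -> B) -> C): min(1, 1 − 0.36 + 0.08) = 0.72
(((((B -> C) -> A) -> B) -> C) -> B): min(1, 1 − 0.72 + 0.3) = 0.58
((((((B -> C) -> A) -> B) -> C) -> B) -> B): min(1, 1 − 0.58 + 0.3) = 0.72
(((((((B -> C) -> A) -> B) -> C) -> B) -> B) -> A): min(1, 1 − 0.72 + 0.72) = 1
((((((((B -> C) -> A) -> B) -> C) -> B) -> B) -> A) -> D): min(1, 1 − 1 + 0.99) = 0.99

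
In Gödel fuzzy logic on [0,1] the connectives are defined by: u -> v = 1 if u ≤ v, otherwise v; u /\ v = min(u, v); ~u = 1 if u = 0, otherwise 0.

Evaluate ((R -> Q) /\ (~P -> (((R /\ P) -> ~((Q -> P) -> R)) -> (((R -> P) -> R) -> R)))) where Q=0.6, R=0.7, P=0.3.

(R -> Q): 0.7 > 0.6, so result = 0.6
~P: Gödel ¬ of 0.3 = 0 (operand ≠ 0)
(R /\ P) = min(0.7, 0.3) = 0.3
(Q -> P): 0.6 > 0.3, so result = 0.3
((Q -> P) -> R): 0.3 ≤ 0.7, so result = 1
~((Q -> P) -> R): Gödel ¬ of 1 = 0 (operand ≠ 0)
((R /\ P) -> ~((Q -> P) -> R)): 0.3 > 0, so result = 0
(R -> P): 0.7 > 0.3, so result = 0.3
((R -> P) -> R): 0.3 ≤ 0.7, so result = 1
(((R -> P) -> R) -> R): 1 > 0.7, so result = 0.7
(((R /\ P) -> ~((Q -> P) -> R)) -> (((R -> P) -> R) -> R)): 0 ≤ 0.7, so result = 1
(~P -> (((R /\ P) -> ~((Q -> P) -> R)) -> (((R -> P) -> R) -> R))): 0 ≤ 1, so result = 1
((R -> Q) /\ (~P -> (((R /\ P) -> ~((Q -> P) -> R)) -> (((R -> P) -> R) -> R)))) = min(0.6, 1) = 0.6

0.60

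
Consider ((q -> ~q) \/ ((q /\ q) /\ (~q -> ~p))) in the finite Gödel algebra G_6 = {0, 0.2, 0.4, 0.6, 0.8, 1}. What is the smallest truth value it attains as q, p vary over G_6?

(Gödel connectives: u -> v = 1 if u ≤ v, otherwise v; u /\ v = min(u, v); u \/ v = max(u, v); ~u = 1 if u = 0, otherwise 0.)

The minimum is attained at q = 0.2, p = 0:
  ~q: Gödel ¬ of 0.2 = 0 (operand ≠ 0)
  (q -> ~q): 0.2 > 0, so result = 0
  (q /\ q) = min(0.2, 0.2) = 0.2
  ~q: Gödel ¬ of 0.2 = 0 (operand ≠ 0)
  ~p: Gödel ¬ of 0 = 1 (operand is 0)
  (~q -> ~p): 0 ≤ 1, so result = 1
  ((q /\ q) /\ (~q -> ~p)) = min(0.2, 1) = 0.2
  ((q -> ~q) \/ ((q /\ q) /\ (~q -> ~p))) = max(0, 0.2) = 0.2
Checking all 36 assignments confirms none give a value below 0.20.

0.20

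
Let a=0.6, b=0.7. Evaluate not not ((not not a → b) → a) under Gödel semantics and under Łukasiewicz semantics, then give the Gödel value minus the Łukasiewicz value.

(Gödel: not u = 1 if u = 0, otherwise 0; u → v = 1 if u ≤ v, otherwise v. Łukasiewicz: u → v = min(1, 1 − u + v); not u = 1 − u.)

Gödel evaluation:
  not a: Gödel ¬ of 0.6 = 0 (operand ≠ 0)
  not not a: Gödel ¬ of 0 = 1 (operand is 0)
  (not not a → b): 1 > 0.7, so result = 0.7
  ((not not a → b) → a): 0.7 > 0.6, so result = 0.6
  not ((not not a → b) → a): Gödel ¬ of 0.6 = 0 (operand ≠ 0)
  not not ((not not a → b) → a): Gödel ¬ of 0 = 1 (operand is 0)
  Gödel value = 1
Łukasiewicz evaluation:
  not a: Łukasiewicz ¬ gives 1 − 0.6 = 0.4
  not not a: Łukasiewicz ¬ gives 1 − 0.4 = 0.6
  (not not a → b): min(1, 1 − 0.6 + 0.7) = 1
  ((not not a → b) → a): min(1, 1 − 1 + 0.6) = 0.6
  not ((not not a → b) → a): Łukasiewicz ¬ gives 1 − 0.6 = 0.4
  not not ((not not a → b) → a): Łukasiewicz ¬ gives 1 − 0.4 = 0.6
  Łukasiewicz value = 0.6
Difference: 1 − 0.6 = 0.40

0.40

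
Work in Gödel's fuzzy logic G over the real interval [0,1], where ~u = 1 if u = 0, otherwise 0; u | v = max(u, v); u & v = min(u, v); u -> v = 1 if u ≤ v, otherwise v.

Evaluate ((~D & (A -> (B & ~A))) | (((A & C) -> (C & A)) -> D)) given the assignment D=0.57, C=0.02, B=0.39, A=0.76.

~D: Gödel ¬ of 0.57 = 0 (operand ≠ 0)
~A: Gödel ¬ of 0.76 = 0 (operand ≠ 0)
(B & ~A) = min(0.39, 0) = 0
(A -> (B & ~A)): 0.76 > 0, so result = 0
(~D & (A -> (B & ~A))) = min(0, 0) = 0
(A & C) = min(0.76, 0.02) = 0.02
(C & A) = min(0.02, 0.76) = 0.02
((A & C) -> (C & A)): 0.02 ≤ 0.02, so result = 1
(((A & C) -> (C & A)) -> D): 1 > 0.57, so result = 0.57
((~D & (A -> (B & ~A))) | (((A & C) -> (C & A)) -> D)) = max(0, 0.57) = 0.57

0.57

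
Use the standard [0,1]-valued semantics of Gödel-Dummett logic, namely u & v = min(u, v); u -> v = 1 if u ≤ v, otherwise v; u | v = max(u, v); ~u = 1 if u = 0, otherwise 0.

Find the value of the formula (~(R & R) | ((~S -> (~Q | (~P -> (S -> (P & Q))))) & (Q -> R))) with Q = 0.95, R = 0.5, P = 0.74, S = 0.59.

(R & R) = min(0.5, 0.5) = 0.5
~(R & R): Gödel ¬ of 0.5 = 0 (operand ≠ 0)
~S: Gödel ¬ of 0.59 = 0 (operand ≠ 0)
~Q: Gödel ¬ of 0.95 = 0 (operand ≠ 0)
~P: Gödel ¬ of 0.74 = 0 (operand ≠ 0)
(P & Q) = min(0.74, 0.95) = 0.74
(S -> (P & Q)): 0.59 ≤ 0.74, so result = 1
(~P -> (S -> (P & Q))): 0 ≤ 1, so result = 1
(~Q | (~P -> (S -> (P & Q)))) = max(0, 1) = 1
(~S -> (~Q | (~P -> (S -> (P & Q))))): 0 ≤ 1, so result = 1
(Q -> R): 0.95 > 0.5, so result = 0.5
((~S -> (~Q | (~P -> (S -> (P & Q))))) & (Q -> R)) = min(1, 0.5) = 0.5
(~(R & R) | ((~S -> (~Q | (~P -> (S -> (P & Q))))) & (Q -> R))) = max(0, 0.5) = 0.5

0.50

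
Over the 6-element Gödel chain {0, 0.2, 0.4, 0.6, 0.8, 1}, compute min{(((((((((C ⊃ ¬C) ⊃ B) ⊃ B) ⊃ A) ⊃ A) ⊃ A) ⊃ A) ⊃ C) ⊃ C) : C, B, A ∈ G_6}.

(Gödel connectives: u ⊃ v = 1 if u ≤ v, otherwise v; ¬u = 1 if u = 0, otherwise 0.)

0.20

The minimum is attained at C = 0.2, B = 0, A = 0:
  ¬C: Gödel ¬ of 0.2 = 0 (operand ≠ 0)
  (C ⊃ ¬C): 0.2 > 0, so result = 0
  ((C ⊃ ¬C) ⊃ B): 0 ≤ 0, so result = 1
  (((C ⊃ ¬C) ⊃ B) ⊃ B): 1 > 0, so result = 0
  ((((C ⊃ ¬C) ⊃ B) ⊃ B) ⊃ A): 0 ≤ 0, so result = 1
  (((((C ⊃ ¬C) ⊃ B) ⊃ B) ⊃ A) ⊃ A): 1 > 0, so result = 0
  ((((((C ⊃ ¬C) ⊃ B) ⊃ B) ⊃ A) ⊃ A) ⊃ A): 0 ≤ 0, so result = 1
  (((((((C ⊃ ¬C) ⊃ B) ⊃ B) ⊃ A) ⊃ A) ⊃ A) ⊃ A): 1 > 0, so result = 0
  ((((((((C ⊃ ¬C) ⊃ B) ⊃ B) ⊃ A) ⊃ A) ⊃ A) ⊃ A) ⊃ C): 0 ≤ 0.2, so result = 1
  (((((((((C ⊃ ¬C) ⊃ B) ⊃ B) ⊃ A) ⊃ A) ⊃ A) ⊃ A) ⊃ C) ⊃ C): 1 > 0.2, so result = 0.2
Checking all 216 assignments confirms none give a value below 0.20.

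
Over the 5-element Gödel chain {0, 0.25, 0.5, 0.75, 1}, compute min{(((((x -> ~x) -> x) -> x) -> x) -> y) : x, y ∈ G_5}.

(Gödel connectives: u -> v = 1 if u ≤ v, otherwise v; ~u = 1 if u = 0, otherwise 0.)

0.00

The minimum is attained at x = 0.25, y = 0:
  ~x: Gödel ¬ of 0.25 = 0 (operand ≠ 0)
  (x -> ~x): 0.25 > 0, so result = 0
  ((x -> ~x) -> x): 0 ≤ 0.25, so result = 1
  (((x -> ~x) -> x) -> x): 1 > 0.25, so result = 0.25
  ((((x -> ~x) -> x) -> x) -> x): 0.25 ≤ 0.25, so result = 1
  (((((x -> ~x) -> x) -> x) -> x) -> y): 1 > 0, so result = 0
Checking all 25 assignments confirms none give a value below 0.00.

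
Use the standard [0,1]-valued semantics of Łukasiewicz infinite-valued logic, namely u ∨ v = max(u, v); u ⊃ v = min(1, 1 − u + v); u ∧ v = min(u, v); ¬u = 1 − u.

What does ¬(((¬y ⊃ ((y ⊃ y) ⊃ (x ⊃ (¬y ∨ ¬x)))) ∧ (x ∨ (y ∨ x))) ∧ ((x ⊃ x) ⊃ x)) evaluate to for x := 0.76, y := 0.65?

¬y: Łukasiewicz ¬ gives 1 − 0.65 = 0.35
(y ⊃ y): min(1, 1 − 0.65 + 0.65) = 1
¬y: Łukasiewicz ¬ gives 1 − 0.65 = 0.35
¬x: Łukasiewicz ¬ gives 1 − 0.76 = 0.24
(¬y ∨ ¬x) = max(0.35, 0.24) = 0.35
(x ⊃ (¬y ∨ ¬x)): min(1, 1 − 0.76 + 0.35) = 0.59
((y ⊃ y) ⊃ (x ⊃ (¬y ∨ ¬x))): min(1, 1 − 1 + 0.59) = 0.59
(¬y ⊃ ((y ⊃ y) ⊃ (x ⊃ (¬y ∨ ¬x)))): min(1, 1 − 0.35 + 0.59) = 1
(y ∨ x) = max(0.65, 0.76) = 0.76
(x ∨ (y ∨ x)) = max(0.76, 0.76) = 0.76
((¬y ⊃ ((y ⊃ y) ⊃ (x ⊃ (¬y ∨ ¬x)))) ∧ (x ∨ (y ∨ x))) = min(1, 0.76) = 0.76
(x ⊃ x): min(1, 1 − 0.76 + 0.76) = 1
((x ⊃ x) ⊃ x): min(1, 1 − 1 + 0.76) = 0.76
(((¬y ⊃ ((y ⊃ y) ⊃ (x ⊃ (¬y ∨ ¬x)))) ∧ (x ∨ (y ∨ x))) ∧ ((x ⊃ x) ⊃ x)) = min(0.76, 0.76) = 0.76
¬(((¬y ⊃ ((y ⊃ y) ⊃ (x ⊃ (¬y ∨ ¬x)))) ∧ (x ∨ (y ∨ x))) ∧ ((x ⊃ x) ⊃ x)): Łukasiewicz ¬ gives 1 − 0.76 = 0.24

0.24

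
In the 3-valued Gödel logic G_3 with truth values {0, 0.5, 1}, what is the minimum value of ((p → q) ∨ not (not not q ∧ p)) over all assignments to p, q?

The minimum is attained at p = 1, q = 0.5:
  (p → q): 1 > 0.5, so result = 0.5
  not q: Gödel ¬ of 0.5 = 0 (operand ≠ 0)
  not not q: Gödel ¬ of 0 = 1 (operand is 0)
  (not not q ∧ p) = min(1, 1) = 1
  not (not not q ∧ p): Gödel ¬ of 1 = 0 (operand ≠ 0)
  ((p → q) ∨ not (not not q ∧ p)) = max(0.5, 0) = 0.5
Checking all 9 assignments confirms none give a value below 0.50.

0.50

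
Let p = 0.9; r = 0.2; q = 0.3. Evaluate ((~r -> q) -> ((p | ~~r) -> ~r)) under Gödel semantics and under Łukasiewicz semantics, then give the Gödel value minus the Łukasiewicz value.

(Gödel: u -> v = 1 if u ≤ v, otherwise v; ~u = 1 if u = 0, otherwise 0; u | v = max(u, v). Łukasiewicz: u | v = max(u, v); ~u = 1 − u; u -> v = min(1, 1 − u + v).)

-1.00

Gödel evaluation:
  ~r: Gödel ¬ of 0.2 = 0 (operand ≠ 0)
  (~r -> q): 0 ≤ 0.3, so result = 1
  ~r: Gödel ¬ of 0.2 = 0 (operand ≠ 0)
  ~~r: Gödel ¬ of 0 = 1 (operand is 0)
  (p | ~~r) = max(0.9, 1) = 1
  ~r: Gödel ¬ of 0.2 = 0 (operand ≠ 0)
  ((p | ~~r) -> ~r): 1 > 0, so result = 0
  ((~r -> q) -> ((p | ~~r) -> ~r)): 1 > 0, so result = 0
  Gödel value = 0
Łukasiewicz evaluation:
  ~r: Łukasiewicz ¬ gives 1 − 0.2 = 0.8
  (~r -> q): min(1, 1 − 0.8 + 0.3) = 0.5
  ~r: Łukasiewicz ¬ gives 1 − 0.2 = 0.8
  ~~r: Łukasiewicz ¬ gives 1 − 0.8 = 0.2
  (p | ~~r) = max(0.9, 0.2) = 0.9
  ~r: Łukasiewicz ¬ gives 1 − 0.2 = 0.8
  ((p | ~~r) -> ~r): min(1, 1 − 0.9 + 0.8) = 0.9
  ((~r -> q) -> ((p | ~~r) -> ~r)): min(1, 1 − 0.5 + 0.9) = 1
  Łukasiewicz value = 1
Difference: 0 − 1 = -1.00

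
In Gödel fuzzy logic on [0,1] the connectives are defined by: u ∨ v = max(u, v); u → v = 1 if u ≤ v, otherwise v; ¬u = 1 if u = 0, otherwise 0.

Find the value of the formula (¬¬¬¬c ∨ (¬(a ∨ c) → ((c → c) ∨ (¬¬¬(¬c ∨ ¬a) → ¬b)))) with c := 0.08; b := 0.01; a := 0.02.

¬c: Gödel ¬ of 0.08 = 0 (operand ≠ 0)
¬¬c: Gödel ¬ of 0 = 1 (operand is 0)
¬¬¬c: Gödel ¬ of 1 = 0 (operand ≠ 0)
¬¬¬¬c: Gödel ¬ of 0 = 1 (operand is 0)
(a ∨ c) = max(0.02, 0.08) = 0.08
¬(a ∨ c): Gödel ¬ of 0.08 = 0 (operand ≠ 0)
(c → c): 0.08 ≤ 0.08, so result = 1
¬c: Gödel ¬ of 0.08 = 0 (operand ≠ 0)
¬a: Gödel ¬ of 0.02 = 0 (operand ≠ 0)
(¬c ∨ ¬a) = max(0, 0) = 0
¬(¬c ∨ ¬a): Gödel ¬ of 0 = 1 (operand is 0)
¬¬(¬c ∨ ¬a): Gödel ¬ of 1 = 0 (operand ≠ 0)
¬¬¬(¬c ∨ ¬a): Gödel ¬ of 0 = 1 (operand is 0)
¬b: Gödel ¬ of 0.01 = 0 (operand ≠ 0)
(¬¬¬(¬c ∨ ¬a) → ¬b): 1 > 0, so result = 0
((c → c) ∨ (¬¬¬(¬c ∨ ¬a) → ¬b)) = max(1, 0) = 1
(¬(a ∨ c) → ((c → c) ∨ (¬¬¬(¬c ∨ ¬a) → ¬b))): 0 ≤ 1, so result = 1
(¬¬¬¬c ∨ (¬(a ∨ c) → ((c → c) ∨ (¬¬¬(¬c ∨ ¬a) → ¬b)))) = max(1, 1) = 1

1.00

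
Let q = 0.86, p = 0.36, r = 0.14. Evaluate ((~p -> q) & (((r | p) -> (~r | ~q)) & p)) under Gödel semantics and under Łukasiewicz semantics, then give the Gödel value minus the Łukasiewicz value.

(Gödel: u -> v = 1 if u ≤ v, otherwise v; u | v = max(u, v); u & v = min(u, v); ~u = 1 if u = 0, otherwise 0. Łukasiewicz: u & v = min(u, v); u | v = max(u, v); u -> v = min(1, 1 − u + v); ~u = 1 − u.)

Gödel evaluation:
  ~p: Gödel ¬ of 0.36 = 0 (operand ≠ 0)
  (~p -> q): 0 ≤ 0.86, so result = 1
  (r | p) = max(0.14, 0.36) = 0.36
  ~r: Gödel ¬ of 0.14 = 0 (operand ≠ 0)
  ~q: Gödel ¬ of 0.86 = 0 (operand ≠ 0)
  (~r | ~q) = max(0, 0) = 0
  ((r | p) -> (~r | ~q)): 0.36 > 0, so result = 0
  (((r | p) -> (~r | ~q)) & p) = min(0, 0.36) = 0
  ((~p -> q) & (((r | p) -> (~r | ~q)) & p)) = min(1, 0) = 0
  Gödel value = 0
Łukasiewicz evaluation:
  ~p: Łukasiewicz ¬ gives 1 − 0.36 = 0.64
  (~p -> q): min(1, 1 − 0.64 + 0.86) = 1
  (r | p) = max(0.14, 0.36) = 0.36
  ~r: Łukasiewicz ¬ gives 1 − 0.14 = 0.86
  ~q: Łukasiewicz ¬ gives 1 − 0.86 = 0.14
  (~r | ~q) = max(0.86, 0.14) = 0.86
  ((r | p) -> (~r | ~q)): min(1, 1 − 0.36 + 0.86) = 1
  (((r | p) -> (~r | ~q)) & p) = min(1, 0.36) = 0.36
  ((~p -> q) & (((r | p) -> (~r | ~q)) & p)) = min(1, 0.36) = 0.36
  Łukasiewicz value = 0.36
Difference: 0 − 0.36 = -0.36

-0.36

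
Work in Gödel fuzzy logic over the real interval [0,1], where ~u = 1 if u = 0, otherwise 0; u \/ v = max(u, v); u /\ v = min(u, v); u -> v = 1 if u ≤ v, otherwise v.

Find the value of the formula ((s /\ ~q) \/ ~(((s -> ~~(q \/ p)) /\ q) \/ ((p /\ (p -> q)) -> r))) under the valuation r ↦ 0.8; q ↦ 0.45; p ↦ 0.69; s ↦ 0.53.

~q: Gödel ¬ of 0.45 = 0 (operand ≠ 0)
(s /\ ~q) = min(0.53, 0) = 0
(q \/ p) = max(0.45, 0.69) = 0.69
~(q \/ p): Gödel ¬ of 0.69 = 0 (operand ≠ 0)
~~(q \/ p): Gödel ¬ of 0 = 1 (operand is 0)
(s -> ~~(q \/ p)): 0.53 ≤ 1, so result = 1
((s -> ~~(q \/ p)) /\ q) = min(1, 0.45) = 0.45
(p -> q): 0.69 > 0.45, so result = 0.45
(p /\ (p -> q)) = min(0.69, 0.45) = 0.45
((p /\ (p -> q)) -> r): 0.45 ≤ 0.8, so result = 1
(((s -> ~~(q \/ p)) /\ q) \/ ((p /\ (p -> q)) -> r)) = max(0.45, 1) = 1
~(((s -> ~~(q \/ p)) /\ q) \/ ((p /\ (p -> q)) -> r)): Gödel ¬ of 1 = 0 (operand ≠ 0)
((s /\ ~q) \/ ~(((s -> ~~(q \/ p)) /\ q) \/ ((p /\ (p -> q)) -> r))) = max(0, 0) = 0

0.00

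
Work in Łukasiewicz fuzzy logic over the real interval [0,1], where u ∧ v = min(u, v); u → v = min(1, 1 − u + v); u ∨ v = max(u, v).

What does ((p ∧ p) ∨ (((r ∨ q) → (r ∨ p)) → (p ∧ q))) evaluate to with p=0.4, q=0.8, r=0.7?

(p ∧ p) = min(0.4, 0.4) = 0.4
(r ∨ q) = max(0.7, 0.8) = 0.8
(r ∨ p) = max(0.7, 0.4) = 0.7
((r ∨ q) → (r ∨ p)): min(1, 1 − 0.8 + 0.7) = 0.9
(p ∧ q) = min(0.4, 0.8) = 0.4
(((r ∨ q) → (r ∨ p)) → (p ∧ q)): min(1, 1 − 0.9 + 0.4) = 0.5
((p ∧ p) ∨ (((r ∨ q) → (r ∨ p)) → (p ∧ q))) = max(0.4, 0.5) = 0.5

0.50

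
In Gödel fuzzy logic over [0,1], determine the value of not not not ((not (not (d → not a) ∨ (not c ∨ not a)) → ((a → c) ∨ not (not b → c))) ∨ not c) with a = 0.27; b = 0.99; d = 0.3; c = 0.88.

not a: Gödel ¬ of 0.27 = 0 (operand ≠ 0)
(d → not a): 0.3 > 0, so result = 0
not (d → not a): Gödel ¬ of 0 = 1 (operand is 0)
not c: Gödel ¬ of 0.88 = 0 (operand ≠ 0)
not a: Gödel ¬ of 0.27 = 0 (operand ≠ 0)
(not c ∨ not a) = max(0, 0) = 0
(not (d → not a) ∨ (not c ∨ not a)) = max(1, 0) = 1
not (not (d → not a) ∨ (not c ∨ not a)): Gödel ¬ of 1 = 0 (operand ≠ 0)
(a → c): 0.27 ≤ 0.88, so result = 1
not b: Gödel ¬ of 0.99 = 0 (operand ≠ 0)
(not b → c): 0 ≤ 0.88, so result = 1
not (not b → c): Gödel ¬ of 1 = 0 (operand ≠ 0)
((a → c) ∨ not (not b → c)) = max(1, 0) = 1
(not (not (d → not a) ∨ (not c ∨ not a)) → ((a → c) ∨ not (not b → c))): 0 ≤ 1, so result = 1
not c: Gödel ¬ of 0.88 = 0 (operand ≠ 0)
((not (not (d → not a) ∨ (not c ∨ not a)) → ((a → c) ∨ not (not b → c))) ∨ not c) = max(1, 0) = 1
not ((not (not (d → not a) ∨ (not c ∨ not a)) → ((a → c) ∨ not (not b → c))) ∨ not c): Gödel ¬ of 1 = 0 (operand ≠ 0)
not not ((not (not (d → not a) ∨ (not c ∨ not a)) → ((a → c) ∨ not (not b → c))) ∨ not c): Gödel ¬ of 0 = 1 (operand is 0)
not not not ((not (not (d → not a) ∨ (not c ∨ not a)) → ((a → c) ∨ not (not b → c))) ∨ not c): Gödel ¬ of 1 = 0 (operand ≠ 0)

0.00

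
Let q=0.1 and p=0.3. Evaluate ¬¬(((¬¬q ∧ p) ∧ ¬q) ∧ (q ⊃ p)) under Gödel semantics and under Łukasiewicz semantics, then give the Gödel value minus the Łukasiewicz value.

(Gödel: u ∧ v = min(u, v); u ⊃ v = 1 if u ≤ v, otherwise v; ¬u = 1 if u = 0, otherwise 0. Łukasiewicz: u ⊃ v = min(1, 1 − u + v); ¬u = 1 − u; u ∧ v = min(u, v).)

-0.10

Gödel evaluation:
  ¬q: Gödel ¬ of 0.1 = 0 (operand ≠ 0)
  ¬¬q: Gödel ¬ of 0 = 1 (operand is 0)
  (¬¬q ∧ p) = min(1, 0.3) = 0.3
  ¬q: Gödel ¬ of 0.1 = 0 (operand ≠ 0)
  ((¬¬q ∧ p) ∧ ¬q) = min(0.3, 0) = 0
  (q ⊃ p): 0.1 ≤ 0.3, so result = 1
  (((¬¬q ∧ p) ∧ ¬q) ∧ (q ⊃ p)) = min(0, 1) = 0
  ¬(((¬¬q ∧ p) ∧ ¬q) ∧ (q ⊃ p)): Gödel ¬ of 0 = 1 (operand is 0)
  ¬¬(((¬¬q ∧ p) ∧ ¬q) ∧ (q ⊃ p)): Gödel ¬ of 1 = 0 (operand ≠ 0)
  Gödel value = 0
Łukasiewicz evaluation:
  ¬q: Łukasiewicz ¬ gives 1 − 0.1 = 0.9
  ¬¬q: Łukasiewicz ¬ gives 1 − 0.9 = 0.1
  (¬¬q ∧ p) = min(0.1, 0.3) = 0.1
  ¬q: Łukasiewicz ¬ gives 1 − 0.1 = 0.9
  ((¬¬q ∧ p) ∧ ¬q) = min(0.1, 0.9) = 0.1
  (q ⊃ p): min(1, 1 − 0.1 + 0.3) = 1
  (((¬¬q ∧ p) ∧ ¬q) ∧ (q ⊃ p)) = min(0.1, 1) = 0.1
  ¬(((¬¬q ∧ p) ∧ ¬q) ∧ (q ⊃ p)): Łukasiewicz ¬ gives 1 − 0.1 = 0.9
  ¬¬(((¬¬q ∧ p) ∧ ¬q) ∧ (q ⊃ p)): Łukasiewicz ¬ gives 1 − 0.9 = 0.1
  Łukasiewicz value = 0.1
Difference: 0 − 0.1 = -0.10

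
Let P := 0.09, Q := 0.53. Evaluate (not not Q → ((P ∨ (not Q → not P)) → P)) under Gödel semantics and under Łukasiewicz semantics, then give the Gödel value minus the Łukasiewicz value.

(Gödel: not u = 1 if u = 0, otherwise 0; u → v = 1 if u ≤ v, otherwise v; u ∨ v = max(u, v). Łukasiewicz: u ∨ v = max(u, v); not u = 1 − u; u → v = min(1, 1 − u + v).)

-0.47

Gödel evaluation:
  not Q: Gödel ¬ of 0.53 = 0 (operand ≠ 0)
  not not Q: Gödel ¬ of 0 = 1 (operand is 0)
  not Q: Gödel ¬ of 0.53 = 0 (operand ≠ 0)
  not P: Gödel ¬ of 0.09 = 0 (operand ≠ 0)
  (not Q → not P): 0 ≤ 0, so result = 1
  (P ∨ (not Q → not P)) = max(0.09, 1) = 1
  ((P ∨ (not Q → not P)) → P): 1 > 0.09, so result = 0.09
  (not not Q → ((P ∨ (not Q → not P)) → P)): 1 > 0.09, so result = 0.09
  Gödel value = 0.09
Łukasiewicz evaluation:
  not Q: Łukasiewicz ¬ gives 1 − 0.53 = 0.47
  not not Q: Łukasiewicz ¬ gives 1 − 0.47 = 0.53
  not Q: Łukasiewicz ¬ gives 1 − 0.53 = 0.47
  not P: Łukasiewicz ¬ gives 1 − 0.09 = 0.91
  (not Q → not P): min(1, 1 − 0.47 + 0.91) = 1
  (P ∨ (not Q → not P)) = max(0.09, 1) = 1
  ((P ∨ (not Q → not P)) → P): min(1, 1 − 1 + 0.09) = 0.09
  (not not Q → ((P ∨ (not Q → not P)) → P)): min(1, 1 − 0.53 + 0.09) = 0.56
  Łukasiewicz value = 0.56
Difference: 0.09 − 0.56 = -0.47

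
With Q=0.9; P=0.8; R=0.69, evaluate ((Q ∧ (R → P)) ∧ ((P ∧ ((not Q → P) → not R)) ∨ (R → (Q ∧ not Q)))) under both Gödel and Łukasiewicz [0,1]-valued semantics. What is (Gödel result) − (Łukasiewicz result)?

Gödel evaluation:
  (R → P): 0.69 ≤ 0.8, so result = 1
  (Q ∧ (R → P)) = min(0.9, 1) = 0.9
  not Q: Gödel ¬ of 0.9 = 0 (operand ≠ 0)
  (not Q → P): 0 ≤ 0.8, so result = 1
  not R: Gödel ¬ of 0.69 = 0 (operand ≠ 0)
  ((not Q → P) → not R): 1 > 0, so result = 0
  (P ∧ ((not Q → P) → not R)) = min(0.8, 0) = 0
  not Q: Gödel ¬ of 0.9 = 0 (operand ≠ 0)
  (Q ∧ not Q) = min(0.9, 0) = 0
  (R → (Q ∧ not Q)): 0.69 > 0, so result = 0
  ((P ∧ ((not Q → P) → not R)) ∨ (R → (Q ∧ not Q))) = max(0, 0) = 0
  ((Q ∧ (R → P)) ∧ ((P ∧ ((not Q → P) → not R)) ∨ (R → (Q ∧ not Q)))) = min(0.9, 0) = 0
  Gödel value = 0
Łukasiewicz evaluation:
  (R → P): min(1, 1 − 0.69 + 0.8) = 1
  (Q ∧ (R → P)) = min(0.9, 1) = 0.9
  not Q: Łukasiewicz ¬ gives 1 − 0.9 = 0.1
  (not Q → P): min(1, 1 − 0.1 + 0.8) = 1
  not R: Łukasiewicz ¬ gives 1 − 0.69 = 0.31
  ((not Q → P) → not R): min(1, 1 − 1 + 0.31) = 0.31
  (P ∧ ((not Q → P) → not R)) = min(0.8, 0.31) = 0.31
  not Q: Łukasiewicz ¬ gives 1 − 0.9 = 0.1
  (Q ∧ not Q) = min(0.9, 0.1) = 0.1
  (R → (Q ∧ not Q)): min(1, 1 − 0.69 + 0.1) = 0.41
  ((P ∧ ((not Q → P) → not R)) ∨ (R → (Q ∧ not Q))) = max(0.31, 0.41) = 0.41
  ((Q ∧ (R → P)) ∧ ((P ∧ ((not Q → P) → not R)) ∨ (R → (Q ∧ not Q)))) = min(0.9, 0.41) = 0.41
  Łukasiewicz value = 0.41
Difference: 0 − 0.41 = -0.41

-0.41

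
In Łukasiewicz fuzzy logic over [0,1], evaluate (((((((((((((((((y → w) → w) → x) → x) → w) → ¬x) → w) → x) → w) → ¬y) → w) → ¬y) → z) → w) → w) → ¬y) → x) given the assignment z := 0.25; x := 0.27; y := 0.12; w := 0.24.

(y → w): min(1, 1 − 0.12 + 0.24) = 1
((y → w) → w): min(1, 1 − 1 + 0.24) = 0.24
(((y → w) → w) → x): min(1, 1 − 0.24 + 0.27) = 1
((((y → w) → w) → x) → x): min(1, 1 − 1 + 0.27) = 0.27
(((((y → w) → w) → x) → x) → w): min(1, 1 − 0.27 + 0.24) = 0.97
¬x: Łukasiewicz ¬ gives 1 − 0.27 = 0.73
((((((y → w) → w) → x) → x) → w) → ¬x): min(1, 1 − 0.97 + 0.73) = 0.76
(((((((y → w) → w) → x) → x) → w) → ¬x) → w): min(1, 1 − 0.76 + 0.24) = 0.48
((((((((y → w) → w) → x) → x) → w) → ¬x) → w) → x): min(1, 1 − 0.48 + 0.27) = 0.79
(((((((((y → w) → w) → x) → x) → w) → ¬x) → w) → x) → w): min(1, 1 − 0.79 + 0.24) = 0.45
¬y: Łukasiewicz ¬ gives 1 − 0.12 = 0.88
((((((((((y → w) → w) → x) → x) → w) → ¬x) → w) → x) → w) → ¬y): min(1, 1 − 0.45 + 0.88) = 1
(((((((((((y → w) → w) → x) → x) → w) → ¬x) → w) → x) → w) → ¬y) → w): min(1, 1 − 1 + 0.24) = 0.24
¬y: Łukasiewicz ¬ gives 1 − 0.12 = 0.88
((((((((((((y → w) → w) → x) → x) → w) → ¬x) → w) → x) → w) → ¬y) → w) → ¬y): min(1, 1 − 0.24 + 0.88) = 1
(((((((((((((y → w) → w) → x) → x) → w) → ¬x) → w) → x) → w) → ¬y) → w) → ¬y) → z): min(1, 1 − 1 + 0.25) = 0.25
((((((((((((((y → w) → w) → x) → x) → w) → ¬x) → w) → x) → w) → ¬y) → w) → ¬y) → z) → w): min(1, 1 − 0.25 + 0.24) = 0.99
(((((((((((((((y → w) → w) → x) → x) → w) → ¬x) → w) → x) → w) → ¬y) → w) → ¬y) → z) → w) → w): min(1, 1 − 0.99 + 0.24) = 0.25
¬y: Łukasiewicz ¬ gives 1 − 0.12 = 0.88
((((((((((((((((y → w) → w) → x) → x) → w) → ¬x) → w) → x) → w) → ¬y) → w) → ¬y) → z) → w) → w) → ¬y): min(1, 1 − 0.25 + 0.88) = 1
(((((((((((((((((y → w) → w) → x) → x) → w) → ¬x) → w) → x) → w) → ¬y) → w) → ¬y) → z) → w) → w) → ¬y) → x): min(1, 1 − 1 + 0.27) = 0.27

0.27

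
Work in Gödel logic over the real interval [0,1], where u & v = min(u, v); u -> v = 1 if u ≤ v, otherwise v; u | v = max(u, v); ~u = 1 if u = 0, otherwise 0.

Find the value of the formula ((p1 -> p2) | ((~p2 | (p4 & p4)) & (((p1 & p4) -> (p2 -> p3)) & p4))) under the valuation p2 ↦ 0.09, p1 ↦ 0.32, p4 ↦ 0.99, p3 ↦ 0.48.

(p1 -> p2): 0.32 > 0.09, so result = 0.09
~p2: Gödel ¬ of 0.09 = 0 (operand ≠ 0)
(p4 & p4) = min(0.99, 0.99) = 0.99
(~p2 | (p4 & p4)) = max(0, 0.99) = 0.99
(p1 & p4) = min(0.32, 0.99) = 0.32
(p2 -> p3): 0.09 ≤ 0.48, so result = 1
((p1 & p4) -> (p2 -> p3)): 0.32 ≤ 1, so result = 1
(((p1 & p4) -> (p2 -> p3)) & p4) = min(1, 0.99) = 0.99
((~p2 | (p4 & p4)) & (((p1 & p4) -> (p2 -> p3)) & p4)) = min(0.99, 0.99) = 0.99
((p1 -> p2) | ((~p2 | (p4 & p4)) & (((p1 & p4) -> (p2 -> p3)) & p4))) = max(0.09, 0.99) = 0.99

0.99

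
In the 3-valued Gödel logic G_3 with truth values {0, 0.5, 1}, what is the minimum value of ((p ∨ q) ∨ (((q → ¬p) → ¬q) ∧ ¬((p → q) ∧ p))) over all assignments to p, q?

0.50

The minimum is attained at p = 0, q = 0.5:
  (p ∨ q) = max(0, 0.5) = 0.5
  ¬p: Gödel ¬ of 0 = 1 (operand is 0)
  (q → ¬p): 0.5 ≤ 1, so result = 1
  ¬q: Gödel ¬ of 0.5 = 0 (operand ≠ 0)
  ((q → ¬p) → ¬q): 1 > 0, so result = 0
  (p → q): 0 ≤ 0.5, so result = 1
  ((p → q) ∧ p) = min(1, 0) = 0
  ¬((p → q) ∧ p): Gödel ¬ of 0 = 1 (operand is 0)
  (((q → ¬p) → ¬q) ∧ ¬((p → q) ∧ p)) = min(0, 1) = 0
  ((p ∨ q) ∨ (((q → ¬p) → ¬q) ∧ ¬((p → q) ∧ p))) = max(0.5, 0) = 0.5
Checking all 9 assignments confirms none give a value below 0.50.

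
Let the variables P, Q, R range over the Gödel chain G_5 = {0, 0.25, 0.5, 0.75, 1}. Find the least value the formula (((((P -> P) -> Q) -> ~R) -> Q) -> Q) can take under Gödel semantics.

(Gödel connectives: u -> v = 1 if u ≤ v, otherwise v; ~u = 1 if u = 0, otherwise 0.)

The minimum is attained at P = 0, Q = 0.25, R = 0.25:
  (P -> P): 0 ≤ 0, so result = 1
  ((P -> P) -> Q): 1 > 0.25, so result = 0.25
  ~R: Gödel ¬ of 0.25 = 0 (operand ≠ 0)
  (((P -> P) -> Q) -> ~R): 0.25 > 0, so result = 0
  ((((P -> P) -> Q) -> ~R) -> Q): 0 ≤ 0.25, so result = 1
  (((((P -> P) -> Q) -> ~R) -> Q) -> Q): 1 > 0.25, so result = 0.25
Checking all 125 assignments confirms none give a value below 0.25.

0.25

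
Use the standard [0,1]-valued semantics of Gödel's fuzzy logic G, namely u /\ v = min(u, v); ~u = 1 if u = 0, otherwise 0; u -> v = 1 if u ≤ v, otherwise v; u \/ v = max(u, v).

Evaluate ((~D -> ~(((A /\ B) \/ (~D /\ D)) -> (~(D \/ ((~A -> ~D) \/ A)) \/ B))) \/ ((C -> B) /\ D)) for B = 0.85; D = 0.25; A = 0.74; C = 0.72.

~D: Gödel ¬ of 0.25 = 0 (operand ≠ 0)
(A /\ B) = min(0.74, 0.85) = 0.74
~D: Gödel ¬ of 0.25 = 0 (operand ≠ 0)
(~D /\ D) = min(0, 0.25) = 0
((A /\ B) \/ (~D /\ D)) = max(0.74, 0) = 0.74
~A: Gödel ¬ of 0.74 = 0 (operand ≠ 0)
~D: Gödel ¬ of 0.25 = 0 (operand ≠ 0)
(~A -> ~D): 0 ≤ 0, so result = 1
((~A -> ~D) \/ A) = max(1, 0.74) = 1
(D \/ ((~A -> ~D) \/ A)) = max(0.25, 1) = 1
~(D \/ ((~A -> ~D) \/ A)): Gödel ¬ of 1 = 0 (operand ≠ 0)
(~(D \/ ((~A -> ~D) \/ A)) \/ B) = max(0, 0.85) = 0.85
(((A /\ B) \/ (~D /\ D)) -> (~(D \/ ((~A -> ~D) \/ A)) \/ B)): 0.74 ≤ 0.85, so result = 1
~(((A /\ B) \/ (~D /\ D)) -> (~(D \/ ((~A -> ~D) \/ A)) \/ B)): Gödel ¬ of 1 = 0 (operand ≠ 0)
(~D -> ~(((A /\ B) \/ (~D /\ D)) -> (~(D \/ ((~A -> ~D) \/ A)) \/ B))): 0 ≤ 0, so result = 1
(C -> B): 0.72 ≤ 0.85, so result = 1
((C -> B) /\ D) = min(1, 0.25) = 0.25
((~D -> ~(((A /\ B) \/ (~D /\ D)) -> (~(D \/ ((~A -> ~D) \/ A)) \/ B))) \/ ((C -> B) /\ D)) = max(1, 0.25) = 1

1.00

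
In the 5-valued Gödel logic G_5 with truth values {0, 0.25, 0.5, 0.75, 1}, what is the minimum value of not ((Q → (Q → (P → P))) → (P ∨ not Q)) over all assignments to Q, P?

0.00

The minimum is attained at Q = 0, P = 0:
  (P → P): 0 ≤ 0, so result = 1
  (Q → (P → P)): 0 ≤ 1, so result = 1
  (Q → (Q → (P → P))): 0 ≤ 1, so result = 1
  not Q: Gödel ¬ of 0 = 1 (operand is 0)
  (P ∨ not Q) = max(0, 1) = 1
  ((Q → (Q → (P → P))) → (P ∨ not Q)): 1 ≤ 1, so result = 1
  not ((Q → (Q → (P → P))) → (P ∨ not Q)): Gödel ¬ of 1 = 0 (operand ≠ 0)
Checking all 25 assignments confirms none give a value below 0.00.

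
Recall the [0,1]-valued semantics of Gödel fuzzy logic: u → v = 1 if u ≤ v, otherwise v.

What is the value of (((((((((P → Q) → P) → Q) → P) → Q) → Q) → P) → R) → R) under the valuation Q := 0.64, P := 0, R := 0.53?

(P → Q): 0 ≤ 0.64, so result = 1
((P → Q) → P): 1 > 0, so result = 0
(((P → Q) → P) → Q): 0 ≤ 0.64, so result = 1
((((P → Q) → P) → Q) → P): 1 > 0, so result = 0
(((((P → Q) → P) → Q) → P) → Q): 0 ≤ 0.64, so result = 1
((((((P → Q) → P) → Q) → P) → Q) → Q): 1 > 0.64, so result = 0.64
(((((((P → Q) → P) → Q) → P) → Q) → Q) → P): 0.64 > 0, so result = 0
((((((((P → Q) → P) → Q) → P) → Q) → Q) → P) → R): 0 ≤ 0.53, so result = 1
(((((((((P → Q) → P) → Q) → P) → Q) → Q) → P) → R) → R): 1 > 0.53, so result = 0.53

0.53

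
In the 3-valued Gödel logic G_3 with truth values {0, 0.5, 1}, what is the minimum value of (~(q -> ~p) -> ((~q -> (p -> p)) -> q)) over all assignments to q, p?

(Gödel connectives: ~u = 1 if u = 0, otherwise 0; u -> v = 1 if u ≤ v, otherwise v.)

0.50

The minimum is attained at q = 0.5, p = 0.5:
  ~p: Gödel ¬ of 0.5 = 0 (operand ≠ 0)
  (q -> ~p): 0.5 > 0, so result = 0
  ~(q -> ~p): Gödel ¬ of 0 = 1 (operand is 0)
  ~q: Gödel ¬ of 0.5 = 0 (operand ≠ 0)
  (p -> p): 0.5 ≤ 0.5, so result = 1
  (~q -> (p -> p)): 0 ≤ 1, so result = 1
  ((~q -> (p -> p)) -> q): 1 > 0.5, so result = 0.5
  (~(q -> ~p) -> ((~q -> (p -> p)) -> q)): 1 > 0.5, so result = 0.5
Checking all 9 assignments confirms none give a value below 0.50.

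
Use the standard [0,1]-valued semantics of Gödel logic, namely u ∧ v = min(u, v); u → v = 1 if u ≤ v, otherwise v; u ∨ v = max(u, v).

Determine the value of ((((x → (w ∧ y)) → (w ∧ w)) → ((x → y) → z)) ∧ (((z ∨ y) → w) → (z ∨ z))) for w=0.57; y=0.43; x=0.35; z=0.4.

(w ∧ y) = min(0.57, 0.43) = 0.43
(x → (w ∧ y)): 0.35 ≤ 0.43, so result = 1
(w ∧ w) = min(0.57, 0.57) = 0.57
((x → (w ∧ y)) → (w ∧ w)): 1 > 0.57, so result = 0.57
(x → y): 0.35 ≤ 0.43, so result = 1
((x → y) → z): 1 > 0.4, so result = 0.4
(((x → (w ∧ y)) → (w ∧ w)) → ((x → y) → z)): 0.57 > 0.4, so result = 0.4
(z ∨ y) = max(0.4, 0.43) = 0.43
((z ∨ y) → w): 0.43 ≤ 0.57, so result = 1
(z ∨ z) = max(0.4, 0.4) = 0.4
(((z ∨ y) → w) → (z ∨ z)): 1 > 0.4, so result = 0.4
((((x → (w ∧ y)) → (w ∧ w)) → ((x → y) → z)) ∧ (((z ∨ y) → w) → (z ∨ z))) = min(0.4, 0.4) = 0.4

0.40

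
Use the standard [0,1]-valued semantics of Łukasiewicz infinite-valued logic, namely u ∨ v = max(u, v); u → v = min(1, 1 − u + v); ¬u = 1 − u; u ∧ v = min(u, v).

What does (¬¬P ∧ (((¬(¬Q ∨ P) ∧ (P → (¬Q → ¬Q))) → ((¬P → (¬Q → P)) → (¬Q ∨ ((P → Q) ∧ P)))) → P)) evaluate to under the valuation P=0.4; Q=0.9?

0.40

¬P: Łukasiewicz ¬ gives 1 − 0.4 = 0.6
¬¬P: Łukasiewicz ¬ gives 1 − 0.6 = 0.4
¬Q: Łukasiewicz ¬ gives 1 − 0.9 = 0.1
(¬Q ∨ P) = max(0.1, 0.4) = 0.4
¬(¬Q ∨ P): Łukasiewicz ¬ gives 1 − 0.4 = 0.6
¬Q: Łukasiewicz ¬ gives 1 − 0.9 = 0.1
¬Q: Łukasiewicz ¬ gives 1 − 0.9 = 0.1
(¬Q → ¬Q): min(1, 1 − 0.1 + 0.1) = 1
(P → (¬Q → ¬Q)): min(1, 1 − 0.4 + 1) = 1
(¬(¬Q ∨ P) ∧ (P → (¬Q → ¬Q))) = min(0.6, 1) = 0.6
¬P: Łukasiewicz ¬ gives 1 − 0.4 = 0.6
¬Q: Łukasiewicz ¬ gives 1 − 0.9 = 0.1
(¬Q → P): min(1, 1 − 0.1 + 0.4) = 1
(¬P → (¬Q → P)): min(1, 1 − 0.6 + 1) = 1
¬Q: Łukasiewicz ¬ gives 1 − 0.9 = 0.1
(P → Q): min(1, 1 − 0.4 + 0.9) = 1
((P → Q) ∧ P) = min(1, 0.4) = 0.4
(¬Q ∨ ((P → Q) ∧ P)) = max(0.1, 0.4) = 0.4
((¬P → (¬Q → P)) → (¬Q ∨ ((P → Q) ∧ P))): min(1, 1 − 1 + 0.4) = 0.4
((¬(¬Q ∨ P) ∧ (P → (¬Q → ¬Q))) → ((¬P → (¬Q → P)) → (¬Q ∨ ((P → Q) ∧ P)))): min(1, 1 − 0.6 + 0.4) = 0.8
(((¬(¬Q ∨ P) ∧ (P → (¬Q → ¬Q))) → ((¬P → (¬Q → P)) → (¬Q ∨ ((P → Q) ∧ P)))) → P): min(1, 1 − 0.8 + 0.4) = 0.6
(¬¬P ∧ (((¬(¬Q ∨ P) ∧ (P → (¬Q → ¬Q))) → ((¬P → (¬Q → P)) → (¬Q ∨ ((P → Q) ∧ P)))) → P)) = min(0.4, 0.6) = 0.4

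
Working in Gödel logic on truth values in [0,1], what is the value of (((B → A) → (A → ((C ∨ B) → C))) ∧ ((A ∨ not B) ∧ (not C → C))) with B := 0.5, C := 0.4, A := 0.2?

0.20

(B → A): 0.5 > 0.2, so result = 0.2
(C ∨ B) = max(0.4, 0.5) = 0.5
((C ∨ B) → C): 0.5 > 0.4, so result = 0.4
(A → ((C ∨ B) → C)): 0.2 ≤ 0.4, so result = 1
((B → A) → (A → ((C ∨ B) → C))): 0.2 ≤ 1, so result = 1
not B: Gödel ¬ of 0.5 = 0 (operand ≠ 0)
(A ∨ not B) = max(0.2, 0) = 0.2
not C: Gödel ¬ of 0.4 = 0 (operand ≠ 0)
(not C → C): 0 ≤ 0.4, so result = 1
((A ∨ not B) ∧ (not C → C)) = min(0.2, 1) = 0.2
(((B → A) → (A → ((C ∨ B) → C))) ∧ ((A ∨ not B) ∧ (not C → C))) = min(1, 0.2) = 0.2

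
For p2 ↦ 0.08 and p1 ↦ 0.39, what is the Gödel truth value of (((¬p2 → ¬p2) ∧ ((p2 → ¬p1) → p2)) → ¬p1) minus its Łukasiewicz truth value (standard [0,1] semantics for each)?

-1.00

Gödel evaluation:
  ¬p2: Gödel ¬ of 0.08 = 0 (operand ≠ 0)
  ¬p2: Gödel ¬ of 0.08 = 0 (operand ≠ 0)
  (¬p2 → ¬p2): 0 ≤ 0, so result = 1
  ¬p1: Gödel ¬ of 0.39 = 0 (operand ≠ 0)
  (p2 → ¬p1): 0.08 > 0, so result = 0
  ((p2 → ¬p1) → p2): 0 ≤ 0.08, so result = 1
  ((¬p2 → ¬p2) ∧ ((p2 → ¬p1) → p2)) = min(1, 1) = 1
  ¬p1: Gödel ¬ of 0.39 = 0 (operand ≠ 0)
  (((¬p2 → ¬p2) ∧ ((p2 → ¬p1) → p2)) → ¬p1): 1 > 0, so result = 0
  Gödel value = 0
Łukasiewicz evaluation:
  ¬p2: Łukasiewicz ¬ gives 1 − 0.08 = 0.92
  ¬p2: Łukasiewicz ¬ gives 1 − 0.08 = 0.92
  (¬p2 → ¬p2): min(1, 1 − 0.92 + 0.92) = 1
  ¬p1: Łukasiewicz ¬ gives 1 − 0.39 = 0.61
  (p2 → ¬p1): min(1, 1 − 0.08 + 0.61) = 1
  ((p2 → ¬p1) → p2): min(1, 1 − 1 + 0.08) = 0.08
  ((¬p2 → ¬p2) ∧ ((p2 → ¬p1) → p2)) = min(1, 0.08) = 0.08
  ¬p1: Łukasiewicz ¬ gives 1 − 0.39 = 0.61
  (((¬p2 → ¬p2) ∧ ((p2 → ¬p1) → p2)) → ¬p1): min(1, 1 − 0.08 + 0.61) = 1
  Łukasiewicz value = 1
Difference: 0 − 1 = -1.00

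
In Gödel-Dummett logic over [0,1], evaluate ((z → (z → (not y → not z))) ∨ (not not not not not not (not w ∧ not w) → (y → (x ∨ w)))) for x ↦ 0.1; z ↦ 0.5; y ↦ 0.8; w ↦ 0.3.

1.00

not y: Gödel ¬ of 0.8 = 0 (operand ≠ 0)
not z: Gödel ¬ of 0.5 = 0 (operand ≠ 0)
(not y → not z): 0 ≤ 0, so result = 1
(z → (not y → not z)): 0.5 ≤ 1, so result = 1
(z → (z → (not y → not z))): 0.5 ≤ 1, so result = 1
not w: Gödel ¬ of 0.3 = 0 (operand ≠ 0)
not w: Gödel ¬ of 0.3 = 0 (operand ≠ 0)
(not w ∧ not w) = min(0, 0) = 0
not (not w ∧ not w): Gödel ¬ of 0 = 1 (operand is 0)
not not (not w ∧ not w): Gödel ¬ of 1 = 0 (operand ≠ 0)
not not not (not w ∧ not w): Gödel ¬ of 0 = 1 (operand is 0)
not not not not (not w ∧ not w): Gödel ¬ of 1 = 0 (operand ≠ 0)
not not not not not (not w ∧ not w): Gödel ¬ of 0 = 1 (operand is 0)
not not not not not not (not w ∧ not w): Gödel ¬ of 1 = 0 (operand ≠ 0)
(x ∨ w) = max(0.1, 0.3) = 0.3
(y → (x ∨ w)): 0.8 > 0.3, so result = 0.3
(not not not not not not (not w ∧ not w) → (y → (x ∨ w))): 0 ≤ 0.3, so result = 1
((z → (z → (not y → not z))) ∨ (not not not not not not (not w ∧ not w) → (y → (x ∨ w)))) = max(1, 1) = 1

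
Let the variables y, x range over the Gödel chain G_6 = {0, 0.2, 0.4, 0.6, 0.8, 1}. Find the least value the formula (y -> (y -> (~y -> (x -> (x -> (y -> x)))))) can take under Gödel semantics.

1.00

Every assignment gives 1. For instance at y = 0, x = 0:
  ~y: Gödel ¬ of 0 = 1 (operand is 0)
  (y -> x): 0 ≤ 0, so result = 1
  (x -> (y -> x)): 0 ≤ 1, so result = 1
  (x -> (x -> (y -> x))): 0 ≤ 1, so result = 1
  (~y -> (x -> (x -> (y -> x)))): 1 ≤ 1, so result = 1
  (y -> (~y -> (x -> (x -> (y -> x))))): 0 ≤ 1, so result = 1
  (y -> (y -> (~y -> (x -> (x -> (y -> x)))))): 0 ≤ 1, so result = 1
All 36 assignments give value 1 — the formula is a G_6-tautology.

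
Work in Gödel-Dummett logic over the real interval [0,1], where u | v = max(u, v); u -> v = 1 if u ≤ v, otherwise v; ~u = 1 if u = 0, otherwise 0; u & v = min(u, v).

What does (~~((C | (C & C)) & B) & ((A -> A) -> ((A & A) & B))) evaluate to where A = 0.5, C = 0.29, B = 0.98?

0.50

(C & C) = min(0.29, 0.29) = 0.29
(C | (C & C)) = max(0.29, 0.29) = 0.29
((C | (C & C)) & B) = min(0.29, 0.98) = 0.29
~((C | (C & C)) & B): Gödel ¬ of 0.29 = 0 (operand ≠ 0)
~~((C | (C & C)) & B): Gödel ¬ of 0 = 1 (operand is 0)
(A -> A): 0.5 ≤ 0.5, so result = 1
(A & A) = min(0.5, 0.5) = 0.5
((A & A) & B) = min(0.5, 0.98) = 0.5
((A -> A) -> ((A & A) & B)): 1 > 0.5, so result = 0.5
(~~((C | (C & C)) & B) & ((A -> A) -> ((A & A) & B))) = min(1, 0.5) = 0.5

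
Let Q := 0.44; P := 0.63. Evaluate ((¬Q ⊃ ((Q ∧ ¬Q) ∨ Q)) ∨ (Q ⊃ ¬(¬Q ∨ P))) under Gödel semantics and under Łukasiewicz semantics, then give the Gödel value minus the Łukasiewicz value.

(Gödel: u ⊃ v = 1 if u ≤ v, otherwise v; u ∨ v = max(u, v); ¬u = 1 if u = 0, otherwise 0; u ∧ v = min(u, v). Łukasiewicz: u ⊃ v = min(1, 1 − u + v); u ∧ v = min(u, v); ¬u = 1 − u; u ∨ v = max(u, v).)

0.07

Gödel evaluation:
  ¬Q: Gödel ¬ of 0.44 = 0 (operand ≠ 0)
  ¬Q: Gödel ¬ of 0.44 = 0 (operand ≠ 0)
  (Q ∧ ¬Q) = min(0.44, 0) = 0
  ((Q ∧ ¬Q) ∨ Q) = max(0, 0.44) = 0.44
  (¬Q ⊃ ((Q ∧ ¬Q) ∨ Q)): 0 ≤ 0.44, so result = 1
  ¬Q: Gödel ¬ of 0.44 = 0 (operand ≠ 0)
  (¬Q ∨ P) = max(0, 0.63) = 0.63
  ¬(¬Q ∨ P): Gödel ¬ of 0.63 = 0 (operand ≠ 0)
  (Q ⊃ ¬(¬Q ∨ P)): 0.44 > 0, so result = 0
  ((¬Q ⊃ ((Q ∧ ¬Q) ∨ Q)) ∨ (Q ⊃ ¬(¬Q ∨ P))) = max(1, 0) = 1
  Gödel value = 1
Łukasiewicz evaluation:
  ¬Q: Łukasiewicz ¬ gives 1 − 0.44 = 0.56
  ¬Q: Łukasiewicz ¬ gives 1 − 0.44 = 0.56
  (Q ∧ ¬Q) = min(0.44, 0.56) = 0.44
  ((Q ∧ ¬Q) ∨ Q) = max(0.44, 0.44) = 0.44
  (¬Q ⊃ ((Q ∧ ¬Q) ∨ Q)): min(1, 1 − 0.56 + 0.44) = 0.88
  ¬Q: Łukasiewicz ¬ gives 1 − 0.44 = 0.56
  (¬Q ∨ P) = max(0.56, 0.63) = 0.63
  ¬(¬Q ∨ P): Łukasiewicz ¬ gives 1 − 0.63 = 0.37
  (Q ⊃ ¬(¬Q ∨ P)): min(1, 1 − 0.44 + 0.37) = 0.93
  ((¬Q ⊃ ((Q ∧ ¬Q) ∨ Q)) ∨ (Q ⊃ ¬(¬Q ∨ P))) = max(0.88, 0.93) = 0.93
  Łukasiewicz value = 0.93
Difference: 1 − 0.93 = 0.07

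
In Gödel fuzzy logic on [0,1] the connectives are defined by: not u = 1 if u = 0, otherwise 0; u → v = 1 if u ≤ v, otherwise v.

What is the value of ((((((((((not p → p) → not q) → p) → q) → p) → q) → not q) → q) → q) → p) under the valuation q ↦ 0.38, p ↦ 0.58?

1.00

not p: Gödel ¬ of 0.58 = 0 (operand ≠ 0)
(not p → p): 0 ≤ 0.58, so result = 1
not q: Gödel ¬ of 0.38 = 0 (operand ≠ 0)
((not p → p) → not q): 1 > 0, so result = 0
(((not p → p) → not q) → p): 0 ≤ 0.58, so result = 1
((((not p → p) → not q) → p) → q): 1 > 0.38, so result = 0.38
(((((not p → p) → not q) → p) → q) → p): 0.38 ≤ 0.58, so result = 1
((((((not p → p) → not q) → p) → q) → p) → q): 1 > 0.38, so result = 0.38
not q: Gödel ¬ of 0.38 = 0 (operand ≠ 0)
(((((((not p → p) → not q) → p) → q) → p) → q) → not q): 0.38 > 0, so result = 0
((((((((not p → p) → not q) → p) → q) → p) → q) → not q) → q): 0 ≤ 0.38, so result = 1
(((((((((not p → p) → not q) → p) → q) → p) → q) → not q) → q) → q): 1 > 0.38, so result = 0.38
((((((((((not p → p) → not q) → p) → q) → p) → q) → not q) → q) → q) → p): 0.38 ≤ 0.58, so result = 1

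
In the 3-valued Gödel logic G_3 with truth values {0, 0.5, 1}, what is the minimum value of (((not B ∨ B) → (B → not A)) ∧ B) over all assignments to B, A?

0.00

The minimum is attained at B = 0, A = 0:
  not B: Gödel ¬ of 0 = 1 (operand is 0)
  (not B ∨ B) = max(1, 0) = 1
  not A: Gödel ¬ of 0 = 1 (operand is 0)
  (B → not A): 0 ≤ 1, so result = 1
  ((not B ∨ B) → (B → not A)): 1 ≤ 1, so result = 1
  (((not B ∨ B) → (B → not A)) ∧ B) = min(1, 0) = 0
Checking all 9 assignments confirms none give a value below 0.00.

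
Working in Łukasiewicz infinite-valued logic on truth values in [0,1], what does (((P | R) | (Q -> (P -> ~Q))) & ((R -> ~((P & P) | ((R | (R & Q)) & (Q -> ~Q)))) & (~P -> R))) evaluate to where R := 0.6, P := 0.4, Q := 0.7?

0.80

(P | R) = max(0.4, 0.6) = 0.6
~Q: Łukasiewicz ¬ gives 1 − 0.7 = 0.3
(P -> ~Q): min(1, 1 − 0.4 + 0.3) = 0.9
(Q -> (P -> ~Q)): min(1, 1 − 0.7 + 0.9) = 1
((P | R) | (Q -> (P -> ~Q))) = max(0.6, 1) = 1
(P & P) = min(0.4, 0.4) = 0.4
(R & Q) = min(0.6, 0.7) = 0.6
(R | (R & Q)) = max(0.6, 0.6) = 0.6
~Q: Łukasiewicz ¬ gives 1 − 0.7 = 0.3
(Q -> ~Q): min(1, 1 − 0.7 + 0.3) = 0.6
((R | (R & Q)) & (Q -> ~Q)) = min(0.6, 0.6) = 0.6
((P & P) | ((R | (R & Q)) & (Q -> ~Q))) = max(0.4, 0.6) = 0.6
~((P & P) | ((R | (R & Q)) & (Q -> ~Q))): Łukasiewicz ¬ gives 1 − 0.6 = 0.4
(R -> ~((P & P) | ((R | (R & Q)) & (Q -> ~Q)))): min(1, 1 − 0.6 + 0.4) = 0.8
~P: Łukasiewicz ¬ gives 1 − 0.4 = 0.6
(~P -> R): min(1, 1 − 0.6 + 0.6) = 1
((R -> ~((P & P) | ((R | (R & Q)) & (Q -> ~Q)))) & (~P -> R)) = min(0.8, 1) = 0.8
(((P | R) | (Q -> (P -> ~Q))) & ((R -> ~((P & P) | ((R | (R & Q)) & (Q -> ~Q)))) & (~P -> R))) = min(1, 0.8) = 0.8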